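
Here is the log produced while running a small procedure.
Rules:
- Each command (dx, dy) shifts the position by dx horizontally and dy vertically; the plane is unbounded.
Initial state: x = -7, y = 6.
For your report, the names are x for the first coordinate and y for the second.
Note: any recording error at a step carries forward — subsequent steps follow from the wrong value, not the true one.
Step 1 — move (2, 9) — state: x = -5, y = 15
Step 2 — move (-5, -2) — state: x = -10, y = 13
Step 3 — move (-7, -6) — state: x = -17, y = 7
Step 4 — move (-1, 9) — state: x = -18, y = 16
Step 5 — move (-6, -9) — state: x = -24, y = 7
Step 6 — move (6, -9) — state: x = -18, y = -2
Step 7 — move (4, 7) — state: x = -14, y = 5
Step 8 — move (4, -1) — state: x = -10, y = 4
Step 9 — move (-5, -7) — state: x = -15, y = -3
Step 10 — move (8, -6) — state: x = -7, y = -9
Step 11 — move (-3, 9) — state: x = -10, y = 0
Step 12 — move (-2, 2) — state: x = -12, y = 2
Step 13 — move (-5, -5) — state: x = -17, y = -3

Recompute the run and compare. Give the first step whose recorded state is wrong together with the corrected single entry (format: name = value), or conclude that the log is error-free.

step 1: x = -7 + (2) = -5, y = 6 + (9) = 15 -> verified
step 2: x = -5 + (-5) = -10, y = 15 + (-2) = 13 -> verified
step 3: x = -10 + (-7) = -17, y = 13 + (-6) = 7 -> no discrepancy
step 4: x = -17 + (-1) = -18, y = 7 + (9) = 16 -> confirmed correct
step 5: x = -18 + (-6) = -24, y = 16 + (-9) = 7 -> exactly as logged
step 6: x = -24 + (6) = -18, y = 7 + (-9) = -2 -> no discrepancy
step 7: x = -18 + (4) = -14, y = -2 + (7) = 5 -> consistent with the log
step 8: x = -14 + (4) = -10, y = 5 + (-1) = 4 -> matches
step 9: x = -10 + (-5) = -15, y = 4 + (-7) = -3 -> exactly as logged
step 10: x = -15 + (8) = -7, y = -3 + (-6) = -9 -> consistent with the log
step 11: x = -7 + (-3) = -10, y = -9 + (9) = 0 -> confirmed correct
step 12: x = -10 + (-2) = -12, y = 0 + (2) = 2 -> verified
step 13: x = -12 + (-5) = -17, y = 2 + (-5) = -3 -> confirmed correct
The recomputation confirms every line.

no error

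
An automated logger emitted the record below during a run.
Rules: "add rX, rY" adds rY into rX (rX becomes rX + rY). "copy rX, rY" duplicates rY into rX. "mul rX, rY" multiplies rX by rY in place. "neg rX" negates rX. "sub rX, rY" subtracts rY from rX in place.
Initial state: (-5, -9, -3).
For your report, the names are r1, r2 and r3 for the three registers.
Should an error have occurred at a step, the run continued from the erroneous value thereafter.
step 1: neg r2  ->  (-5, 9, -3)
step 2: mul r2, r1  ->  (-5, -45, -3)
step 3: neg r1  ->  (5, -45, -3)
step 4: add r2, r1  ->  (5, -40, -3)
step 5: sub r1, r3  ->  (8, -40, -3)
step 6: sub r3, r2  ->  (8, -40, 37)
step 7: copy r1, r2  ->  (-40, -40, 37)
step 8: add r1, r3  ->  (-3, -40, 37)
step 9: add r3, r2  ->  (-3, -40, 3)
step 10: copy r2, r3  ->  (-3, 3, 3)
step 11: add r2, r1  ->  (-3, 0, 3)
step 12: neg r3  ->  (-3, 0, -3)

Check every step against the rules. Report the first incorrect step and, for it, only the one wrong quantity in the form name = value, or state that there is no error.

Recomputing the run from the initial state:
step 1: r1 = -5, r2 = 9, r3 = -3
step 2: r1 = -5, r2 = -45, r3 = -3
step 3: r1 = 5, r2 = -45, r3 = -3
step 4: r1 = 5, r2 = -40, r3 = -3
step 5: r1 = 8, r2 = -40, r3 = -3
step 6: r1 = 8, r2 = -40, r3 = 37
step 7: r1 = -40, r2 = -40, r3 = 37
step 8: r1 = -3, r2 = -40, r3 = 37
step 9: r1 = -3, r2 = -40, r3 = -3
step 10: r1 = -3, r2 = -3, r3 = -3
step 11: r1 = -3, r2 = -6, r3 = -3
step 12: r1 = -3, r2 = -6, r3 = 3
The first disagreement with the record is at step 9, where the value should be r3 = -3.

step 9, r3 = -3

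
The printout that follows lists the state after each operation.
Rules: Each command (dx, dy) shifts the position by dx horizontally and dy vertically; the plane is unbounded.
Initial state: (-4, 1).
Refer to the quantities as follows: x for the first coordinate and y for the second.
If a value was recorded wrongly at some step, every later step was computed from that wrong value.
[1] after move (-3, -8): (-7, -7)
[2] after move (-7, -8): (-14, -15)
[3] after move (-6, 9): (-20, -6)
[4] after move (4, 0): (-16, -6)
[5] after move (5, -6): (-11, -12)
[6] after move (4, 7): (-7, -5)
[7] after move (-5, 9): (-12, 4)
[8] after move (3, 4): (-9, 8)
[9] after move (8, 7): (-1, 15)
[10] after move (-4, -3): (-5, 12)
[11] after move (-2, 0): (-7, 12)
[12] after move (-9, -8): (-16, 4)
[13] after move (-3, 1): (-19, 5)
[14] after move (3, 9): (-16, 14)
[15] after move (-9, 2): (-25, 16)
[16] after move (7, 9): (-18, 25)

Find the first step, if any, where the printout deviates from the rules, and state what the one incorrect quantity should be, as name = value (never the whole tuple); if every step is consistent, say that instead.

Recomputing the run from the initial state:
step 1: x = -7, y = -7
step 2: x = -14, y = -15
step 3: x = -20, y = -6
step 4: x = -16, y = -6
step 5: x = -11, y = -12
step 6: x = -7, y = -5
step 7: x = -12, y = 4
step 8: x = -9, y = 8
step 9: x = -1, y = 15
step 10: x = -5, y = 12
step 11: x = -7, y = 12
step 12: x = -16, y = 4
step 13: x = -19, y = 5
step 14: x = -16, y = 14
step 15: x = -25, y = 16
step 16: x = -18, y = 25
This matches the printout at every step.

no error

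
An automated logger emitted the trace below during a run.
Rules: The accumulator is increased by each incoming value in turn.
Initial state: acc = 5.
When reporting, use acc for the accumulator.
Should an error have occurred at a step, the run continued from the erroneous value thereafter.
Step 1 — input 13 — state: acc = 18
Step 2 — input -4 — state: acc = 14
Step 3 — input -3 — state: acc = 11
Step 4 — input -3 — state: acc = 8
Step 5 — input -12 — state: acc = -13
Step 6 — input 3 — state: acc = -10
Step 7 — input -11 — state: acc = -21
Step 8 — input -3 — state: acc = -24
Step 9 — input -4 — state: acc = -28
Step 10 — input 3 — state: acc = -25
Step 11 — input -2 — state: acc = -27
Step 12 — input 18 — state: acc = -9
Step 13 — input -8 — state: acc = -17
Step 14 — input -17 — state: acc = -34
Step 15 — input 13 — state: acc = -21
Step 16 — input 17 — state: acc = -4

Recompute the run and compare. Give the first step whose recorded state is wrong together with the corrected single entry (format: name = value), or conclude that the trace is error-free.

step 5, acc = -4

1. acc = 5 + 13 = 18 (same as recorded)
2. acc = 18 + -4 = 14 (checks out)
3. acc = 14 + -3 = 11 (verified)
4. acc = 11 + -3 = 8 (confirmed correct)
5. acc = 8 + -12 = -4 (first mismatch against the trace)
The audit stops at step 5: the recorded entry is wrong and should be acc = -4.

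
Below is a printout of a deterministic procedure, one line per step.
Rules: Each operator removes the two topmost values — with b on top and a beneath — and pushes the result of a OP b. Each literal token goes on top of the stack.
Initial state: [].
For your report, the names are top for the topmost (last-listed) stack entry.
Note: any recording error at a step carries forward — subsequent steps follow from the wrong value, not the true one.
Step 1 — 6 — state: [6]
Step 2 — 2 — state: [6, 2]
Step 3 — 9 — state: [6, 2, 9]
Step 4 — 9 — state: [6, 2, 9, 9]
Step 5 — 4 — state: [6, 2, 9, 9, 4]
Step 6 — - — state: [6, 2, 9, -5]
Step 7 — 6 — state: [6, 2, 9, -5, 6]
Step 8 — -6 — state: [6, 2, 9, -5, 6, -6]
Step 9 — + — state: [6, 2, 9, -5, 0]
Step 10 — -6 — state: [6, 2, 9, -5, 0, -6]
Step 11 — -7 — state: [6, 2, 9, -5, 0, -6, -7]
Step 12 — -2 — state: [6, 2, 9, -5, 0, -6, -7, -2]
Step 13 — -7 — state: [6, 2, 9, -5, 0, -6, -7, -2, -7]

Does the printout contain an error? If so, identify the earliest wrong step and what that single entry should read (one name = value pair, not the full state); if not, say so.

step 6, top = 5

step 1: push 6: top = 6 -> consistent with the printout
step 2: push 2: top = 2 -> consistent with the printout
step 3: push 9: top = 9 -> same as recorded
step 4: push 9: top = 9 -> confirmed correct
step 5: push 4: top = 4 -> verified
step 6: 9 - 4 = 5 -> the recorded entry deviates here
That makes step 6 the first incorrect line — top = 5 is what it should show.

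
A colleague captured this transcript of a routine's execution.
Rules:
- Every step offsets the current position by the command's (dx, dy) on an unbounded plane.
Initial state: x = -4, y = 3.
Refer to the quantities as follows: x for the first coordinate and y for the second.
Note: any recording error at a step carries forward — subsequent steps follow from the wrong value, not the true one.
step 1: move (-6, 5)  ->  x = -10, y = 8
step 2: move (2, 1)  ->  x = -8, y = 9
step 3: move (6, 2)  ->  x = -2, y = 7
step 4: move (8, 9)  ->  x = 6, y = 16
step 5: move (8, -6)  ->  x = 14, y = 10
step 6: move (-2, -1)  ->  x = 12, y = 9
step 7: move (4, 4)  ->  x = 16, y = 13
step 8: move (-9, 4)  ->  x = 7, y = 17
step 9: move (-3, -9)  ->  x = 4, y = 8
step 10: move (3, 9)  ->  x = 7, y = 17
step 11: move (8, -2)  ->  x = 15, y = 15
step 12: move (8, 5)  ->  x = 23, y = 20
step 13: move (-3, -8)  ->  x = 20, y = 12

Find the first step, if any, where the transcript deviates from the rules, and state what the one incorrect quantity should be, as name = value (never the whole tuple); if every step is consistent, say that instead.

Recomputing the run from the initial state:
step 1: x = -10, y = 8
step 2: x = -8, y = 9
step 3: x = -2, y = 11
step 4: x = 6, y = 20
step 5: x = 14, y = 14
step 6: x = 12, y = 13
step 7: x = 16, y = 17
step 8: x = 7, y = 21
step 9: x = 4, y = 12
step 10: x = 7, y = 21
step 11: x = 15, y = 19
step 12: x = 23, y = 24
step 13: x = 20, y = 16
The first disagreement with the transcript is at step 3, where the value should be y = 11.

step 3, y = 11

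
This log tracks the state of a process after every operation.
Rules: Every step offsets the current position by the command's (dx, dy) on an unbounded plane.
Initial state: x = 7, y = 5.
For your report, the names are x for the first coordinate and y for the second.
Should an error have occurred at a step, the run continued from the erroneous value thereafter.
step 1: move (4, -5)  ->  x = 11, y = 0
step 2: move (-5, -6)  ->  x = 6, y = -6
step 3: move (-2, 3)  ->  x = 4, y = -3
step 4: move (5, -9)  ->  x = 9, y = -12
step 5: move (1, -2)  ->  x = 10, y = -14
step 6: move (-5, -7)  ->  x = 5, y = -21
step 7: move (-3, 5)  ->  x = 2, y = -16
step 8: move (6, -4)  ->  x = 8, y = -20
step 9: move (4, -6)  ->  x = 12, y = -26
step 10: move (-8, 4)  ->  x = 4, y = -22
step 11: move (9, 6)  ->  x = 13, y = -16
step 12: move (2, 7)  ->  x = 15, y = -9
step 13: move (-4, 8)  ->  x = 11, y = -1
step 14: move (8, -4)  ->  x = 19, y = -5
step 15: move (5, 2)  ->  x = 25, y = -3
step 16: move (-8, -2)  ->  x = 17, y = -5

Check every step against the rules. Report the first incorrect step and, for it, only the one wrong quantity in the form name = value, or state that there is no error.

step 15, x = 24

step 1: x = 7 + (4) = 11, y = 5 + (-5) = 0 -> verified
step 2: x = 11 + (-5) = 6, y = 0 + (-6) = -6 -> in agreement
step 3: x = 6 + (-2) = 4, y = -6 + (3) = -3 -> exactly as logged
step 4: x = 4 + (5) = 9, y = -3 + (-9) = -12 -> consistent with the log
step 5: x = 9 + (1) = 10, y = -12 + (-2) = -14 -> exactly as logged
step 6: x = 10 + (-5) = 5, y = -14 + (-7) = -21 -> agrees with the log
step 7: x = 5 + (-3) = 2, y = -21 + (5) = -16 -> exactly as logged
step 8: x = 2 + (6) = 8, y = -16 + (-4) = -20 -> matches
step 9: x = 8 + (4) = 12, y = -20 + (-6) = -26 -> exactly as logged
step 10: x = 12 + (-8) = 4, y = -26 + (4) = -22 -> matches
step 11: x = 4 + (9) = 13, y = -22 + (6) = -16 -> matches
step 12: x = 13 + (2) = 15, y = -16 + (7) = -9 -> verified
step 13: x = 15 + (-4) = 11, y = -9 + (8) = -1 -> agrees with the log
step 14: x = 11 + (8) = 19, y = -1 + (-4) = -5 -> consistent with the log
step 15: x = 19 + (5) = 24, y = -5 + (2) = -3 -> not what was recorded
Conclusion: step 15 carries the first error; the entry should be x = 24.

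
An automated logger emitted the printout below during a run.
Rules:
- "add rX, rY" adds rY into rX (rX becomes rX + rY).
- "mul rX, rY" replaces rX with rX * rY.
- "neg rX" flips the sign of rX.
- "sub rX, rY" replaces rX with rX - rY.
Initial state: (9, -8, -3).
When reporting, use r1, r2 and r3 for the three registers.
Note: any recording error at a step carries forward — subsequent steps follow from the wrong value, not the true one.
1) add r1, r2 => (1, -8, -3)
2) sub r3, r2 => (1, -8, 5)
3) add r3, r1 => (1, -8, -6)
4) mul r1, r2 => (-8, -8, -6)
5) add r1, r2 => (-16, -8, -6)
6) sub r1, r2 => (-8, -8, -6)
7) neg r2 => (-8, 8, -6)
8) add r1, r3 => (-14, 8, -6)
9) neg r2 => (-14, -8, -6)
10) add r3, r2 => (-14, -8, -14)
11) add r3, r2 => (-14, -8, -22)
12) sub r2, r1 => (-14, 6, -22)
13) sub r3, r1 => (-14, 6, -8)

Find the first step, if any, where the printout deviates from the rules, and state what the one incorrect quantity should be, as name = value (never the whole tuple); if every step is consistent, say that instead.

step 3, r3 = 6

Step 1: r1 = 9 + -8 = 1 — same as recorded.
Step 2: r3 = -3 - -8 = 5 — consistent with the printout.
Step 3: r3 = 5 + 1 = 6 — first mismatch against the printout.
The earliest wrong entry is at step 3: it should read r3 = 6.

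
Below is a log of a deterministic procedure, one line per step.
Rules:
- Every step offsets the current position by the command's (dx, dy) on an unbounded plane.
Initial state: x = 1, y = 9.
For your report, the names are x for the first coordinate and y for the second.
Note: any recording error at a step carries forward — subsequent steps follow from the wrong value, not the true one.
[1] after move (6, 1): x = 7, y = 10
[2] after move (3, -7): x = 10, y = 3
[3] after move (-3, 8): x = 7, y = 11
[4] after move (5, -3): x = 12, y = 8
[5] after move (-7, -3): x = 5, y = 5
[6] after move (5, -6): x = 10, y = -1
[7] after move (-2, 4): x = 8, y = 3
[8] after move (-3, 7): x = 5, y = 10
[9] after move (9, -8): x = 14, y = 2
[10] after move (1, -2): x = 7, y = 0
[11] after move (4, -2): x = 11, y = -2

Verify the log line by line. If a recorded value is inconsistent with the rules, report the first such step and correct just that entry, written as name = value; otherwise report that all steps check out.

step 10, x = 15

1. x = 1 + (6) = 7, y = 9 + (1) = 10 (matches)
2. x = 7 + (3) = 10, y = 10 + (-7) = 3 (matches)
3. x = 10 + (-3) = 7, y = 3 + (8) = 11 (verified)
4. x = 7 + (5) = 12, y = 11 + (-3) = 8 (matches)
5. x = 12 + (-7) = 5, y = 8 + (-3) = 5 (agrees with the log)
6. x = 5 + (5) = 10, y = 5 + (-6) = -1 (confirmed correct)
7. x = 10 + (-2) = 8, y = -1 + (4) = 3 (checks out)
8. x = 8 + (-3) = 5, y = 3 + (7) = 10 (no discrepancy)
9. x = 5 + (9) = 14, y = 10 + (-8) = 2 (same as recorded)
10. x = 14 + (1) = 15, y = 2 + (-2) = 0 (the log disagrees here)
The audit stops at step 10: the recorded entry is wrong and should be x = 15.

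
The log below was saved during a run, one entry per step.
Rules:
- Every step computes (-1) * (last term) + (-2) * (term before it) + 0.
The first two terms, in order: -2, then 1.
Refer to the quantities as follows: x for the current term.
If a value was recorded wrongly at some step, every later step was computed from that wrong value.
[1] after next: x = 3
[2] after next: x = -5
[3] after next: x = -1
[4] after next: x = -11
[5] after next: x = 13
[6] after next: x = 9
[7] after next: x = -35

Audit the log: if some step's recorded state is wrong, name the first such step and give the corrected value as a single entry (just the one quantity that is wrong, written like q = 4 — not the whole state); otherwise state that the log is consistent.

step 4, x = 11

step 1: x = -1*(1) + (-2)*(-2) + (0) = 3 -> in agreement
step 2: x = -1*(3) + (-2)*(1) + (0) = -5 -> verified
step 3: x = -1*(-5) + (-2)*(3) + (0) = -1 -> same as recorded
step 4: x = -1*(-1) + (-2)*(-5) + (0) = 11 -> this is not what the log shows
Step 4 is the first one off; corrected, x = 11.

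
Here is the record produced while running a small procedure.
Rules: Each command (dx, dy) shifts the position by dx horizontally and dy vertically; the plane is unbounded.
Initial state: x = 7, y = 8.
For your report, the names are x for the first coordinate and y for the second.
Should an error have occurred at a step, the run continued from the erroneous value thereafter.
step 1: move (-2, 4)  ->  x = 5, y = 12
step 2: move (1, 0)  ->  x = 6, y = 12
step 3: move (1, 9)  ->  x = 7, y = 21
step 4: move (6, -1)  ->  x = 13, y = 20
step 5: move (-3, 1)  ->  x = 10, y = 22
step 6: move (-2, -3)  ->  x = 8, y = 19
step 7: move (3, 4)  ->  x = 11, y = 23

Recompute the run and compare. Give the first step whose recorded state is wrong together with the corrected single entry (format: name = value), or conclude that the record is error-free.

Step 1: x = 7 + (-2) = 5, y = 8 + (4) = 12 — verified.
Step 2: x = 5 + (1) = 6, y = 12 + (0) = 12 — agrees with the record.
Step 3: x = 6 + (1) = 7, y = 12 + (9) = 21 — no discrepancy.
Step 4: x = 7 + (6) = 13, y = 21 + (-1) = 20 — verified.
Step 5: x = 13 + (-3) = 10, y = 20 + (1) = 21 — the record disagrees here.
Step 5 is the first one off; corrected, y = 21.

step 5, y = 21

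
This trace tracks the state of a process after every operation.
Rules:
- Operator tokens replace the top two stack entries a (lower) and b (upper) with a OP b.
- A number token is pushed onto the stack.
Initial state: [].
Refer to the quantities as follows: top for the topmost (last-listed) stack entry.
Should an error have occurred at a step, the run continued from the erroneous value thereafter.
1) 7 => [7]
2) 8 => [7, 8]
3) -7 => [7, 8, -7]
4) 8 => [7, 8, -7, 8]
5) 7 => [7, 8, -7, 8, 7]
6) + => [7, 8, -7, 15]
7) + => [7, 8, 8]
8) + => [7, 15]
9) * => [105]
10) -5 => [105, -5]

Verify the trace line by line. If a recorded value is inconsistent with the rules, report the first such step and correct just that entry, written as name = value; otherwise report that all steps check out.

step 8, top = 16

Recomputing the run from the initial state:
step 1: [7]
step 2: [7, 8]
step 3: [7, 8, -7]
step 4: [7, 8, -7, 8]
step 5: [7, 8, -7, 8, 7]
step 6: [7, 8, -7, 15]
step 7: [7, 8, 8]
step 8: [7, 16]
step 9: [112]
step 10: [112, -5]
The first disagreement with the trace is at step 8, where the value should be top = 16.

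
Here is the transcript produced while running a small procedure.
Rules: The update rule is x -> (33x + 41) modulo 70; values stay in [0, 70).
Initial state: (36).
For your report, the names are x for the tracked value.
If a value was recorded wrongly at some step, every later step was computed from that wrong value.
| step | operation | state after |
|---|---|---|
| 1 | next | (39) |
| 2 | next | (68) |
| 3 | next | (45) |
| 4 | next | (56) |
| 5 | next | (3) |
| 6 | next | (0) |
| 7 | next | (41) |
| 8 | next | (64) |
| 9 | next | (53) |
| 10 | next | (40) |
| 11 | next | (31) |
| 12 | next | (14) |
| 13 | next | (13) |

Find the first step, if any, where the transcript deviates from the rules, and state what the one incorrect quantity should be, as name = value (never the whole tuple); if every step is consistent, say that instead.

step 5, x = 69

Recomputing the run from the initial state:
step 1: x = 39
step 2: x = 68
step 3: x = 45
step 4: x = 56
step 5: x = 69
step 6: x = 8
step 7: x = 25
step 8: x = 26
step 9: x = 59
step 10: x = 28
step 11: x = 55
step 12: x = 36
step 13: x = 39
The first disagreement with the transcript is at step 5, where the value should be x = 69.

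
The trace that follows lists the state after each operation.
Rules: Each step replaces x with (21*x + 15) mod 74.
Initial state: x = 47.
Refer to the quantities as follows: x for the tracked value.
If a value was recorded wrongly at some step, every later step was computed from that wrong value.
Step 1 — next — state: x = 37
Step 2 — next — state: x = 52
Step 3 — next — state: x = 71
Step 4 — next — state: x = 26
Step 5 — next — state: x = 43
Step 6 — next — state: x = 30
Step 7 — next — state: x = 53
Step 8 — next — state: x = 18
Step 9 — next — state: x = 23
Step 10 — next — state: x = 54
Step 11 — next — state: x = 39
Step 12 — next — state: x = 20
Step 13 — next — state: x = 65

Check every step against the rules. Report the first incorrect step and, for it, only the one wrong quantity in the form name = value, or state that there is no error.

Recomputing the run from the initial state:
step 1: x = 40
step 2: x = 41
step 3: x = 62
step 4: x = 59
step 5: x = 70
step 6: x = 5
step 7: x = 46
step 8: x = 19
step 9: x = 44
step 10: x = 51
step 11: x = 50
step 12: x = 29
step 13: x = 32
The first disagreement with the trace is at step 1, where the value should be x = 40.

step 1, x = 40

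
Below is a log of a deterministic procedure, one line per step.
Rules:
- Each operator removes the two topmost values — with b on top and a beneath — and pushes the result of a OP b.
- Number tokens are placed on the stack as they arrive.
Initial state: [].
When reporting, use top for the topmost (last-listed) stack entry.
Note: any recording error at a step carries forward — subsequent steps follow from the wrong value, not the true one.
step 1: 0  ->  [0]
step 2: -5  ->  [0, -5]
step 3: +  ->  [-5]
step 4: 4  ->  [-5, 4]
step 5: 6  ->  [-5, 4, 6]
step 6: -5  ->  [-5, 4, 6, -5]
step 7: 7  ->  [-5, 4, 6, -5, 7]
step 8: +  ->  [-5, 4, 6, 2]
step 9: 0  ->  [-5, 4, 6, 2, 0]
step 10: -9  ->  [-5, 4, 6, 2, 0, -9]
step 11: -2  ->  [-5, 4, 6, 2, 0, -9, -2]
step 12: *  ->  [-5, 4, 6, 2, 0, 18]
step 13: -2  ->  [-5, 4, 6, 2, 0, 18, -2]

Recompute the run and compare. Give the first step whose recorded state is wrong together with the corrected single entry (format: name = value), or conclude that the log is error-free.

no error

Recomputing the run from the initial state:
step 1: [0]
step 2: [0, -5]
step 3: [-5]
step 4: [-5, 4]
step 5: [-5, 4, 6]
step 6: [-5, 4, 6, -5]
step 7: [-5, 4, 6, -5, 7]
step 8: [-5, 4, 6, 2]
step 9: [-5, 4, 6, 2, 0]
step 10: [-5, 4, 6, 2, 0, -9]
step 11: [-5, 4, 6, 2, 0, -9, -2]
step 12: [-5, 4, 6, 2, 0, 18]
step 13: [-5, 4, 6, 2, 0, 18, -2]
This matches the log at every step.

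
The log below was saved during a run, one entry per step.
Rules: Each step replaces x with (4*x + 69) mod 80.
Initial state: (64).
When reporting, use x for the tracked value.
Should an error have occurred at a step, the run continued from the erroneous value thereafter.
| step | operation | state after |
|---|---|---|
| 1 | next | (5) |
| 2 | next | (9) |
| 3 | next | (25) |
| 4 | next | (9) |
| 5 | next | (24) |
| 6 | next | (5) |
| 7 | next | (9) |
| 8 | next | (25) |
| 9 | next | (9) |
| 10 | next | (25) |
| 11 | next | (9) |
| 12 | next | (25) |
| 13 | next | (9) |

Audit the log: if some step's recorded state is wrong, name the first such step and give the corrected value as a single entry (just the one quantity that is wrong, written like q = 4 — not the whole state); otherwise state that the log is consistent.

step 5, x = 25

Step 1: x = (4*64 + 69) mod 80 = 5 — same as recorded.
Step 2: x = (4*5 + 69) mod 80 = 9 — no discrepancy.
Step 3: x = (4*9 + 69) mod 80 = 25 — in agreement.
Step 4: x = (4*25 + 69) mod 80 = 9 — exactly as logged.
Step 5: x = (4*9 + 69) mod 80 = 25 — not what was recorded.
So the first discrepancy is step 5, where the right value is x = 25.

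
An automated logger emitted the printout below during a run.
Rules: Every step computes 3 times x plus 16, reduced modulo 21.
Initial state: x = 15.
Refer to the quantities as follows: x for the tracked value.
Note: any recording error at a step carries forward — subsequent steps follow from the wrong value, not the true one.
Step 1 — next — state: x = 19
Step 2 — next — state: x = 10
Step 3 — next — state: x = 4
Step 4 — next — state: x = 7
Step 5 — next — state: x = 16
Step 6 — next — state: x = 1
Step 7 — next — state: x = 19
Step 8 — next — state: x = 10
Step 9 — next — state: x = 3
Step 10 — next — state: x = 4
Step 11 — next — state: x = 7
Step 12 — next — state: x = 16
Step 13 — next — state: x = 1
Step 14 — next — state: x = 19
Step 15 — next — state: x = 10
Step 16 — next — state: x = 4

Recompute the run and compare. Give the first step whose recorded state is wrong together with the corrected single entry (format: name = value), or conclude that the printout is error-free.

step 9, x = 4

Step 1: x = (3*15 + 16) mod 21 = 19 — agrees with the printout.
Step 2: x = (3*19 + 16) mod 21 = 10 — checks out.
Step 3: x = (3*10 + 16) mod 21 = 4 — verified.
Step 4: x = (3*4 + 16) mod 21 = 7 — in agreement.
Step 5: x = (3*7 + 16) mod 21 = 16 — confirmed correct.
Step 6: x = (3*16 + 16) mod 21 = 1 — no discrepancy.
Step 7: x = (3*1 + 16) mod 21 = 19 — exactly as logged.
Step 8: x = (3*19 + 16) mod 21 = 10 — checks out.
Step 9: x = (3*10 + 16) mod 21 = 4 — the recorded entry deviates here.
Conclusion: step 9 carries the first error; the entry should be x = 4.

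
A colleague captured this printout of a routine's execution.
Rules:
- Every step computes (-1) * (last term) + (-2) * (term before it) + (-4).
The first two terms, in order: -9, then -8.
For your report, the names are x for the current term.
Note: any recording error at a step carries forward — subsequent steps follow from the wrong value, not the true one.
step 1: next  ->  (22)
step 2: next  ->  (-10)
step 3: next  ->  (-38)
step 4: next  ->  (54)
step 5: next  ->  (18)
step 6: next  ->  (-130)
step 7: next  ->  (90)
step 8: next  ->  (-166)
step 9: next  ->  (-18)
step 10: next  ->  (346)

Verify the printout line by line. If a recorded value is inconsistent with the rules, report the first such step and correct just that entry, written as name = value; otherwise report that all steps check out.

Step 1: x = -1*(-8) + (-2)*(-9) + (-4) = 22 — consistent with the printout.
Step 2: x = -1*(22) + (-2)*(-8) + (-4) = -10 — same as recorded.
Step 3: x = -1*(-10) + (-2)*(22) + (-4) = -38 — checks out.
Step 4: x = -1*(-38) + (-2)*(-10) + (-4) = 54 — consistent with the printout.
Step 5: x = -1*(54) + (-2)*(-38) + (-4) = 18 — same as recorded.
Step 6: x = -1*(18) + (-2)*(54) + (-4) = -130 — no discrepancy.
Step 7: x = -1*(-130) + (-2)*(18) + (-4) = 90 — agrees with the printout.
Step 8: x = -1*(90) + (-2)*(-130) + (-4) = 166 — not what was recorded.
The earliest wrong entry is at step 8: it should read x = 166.

step 8, x = 166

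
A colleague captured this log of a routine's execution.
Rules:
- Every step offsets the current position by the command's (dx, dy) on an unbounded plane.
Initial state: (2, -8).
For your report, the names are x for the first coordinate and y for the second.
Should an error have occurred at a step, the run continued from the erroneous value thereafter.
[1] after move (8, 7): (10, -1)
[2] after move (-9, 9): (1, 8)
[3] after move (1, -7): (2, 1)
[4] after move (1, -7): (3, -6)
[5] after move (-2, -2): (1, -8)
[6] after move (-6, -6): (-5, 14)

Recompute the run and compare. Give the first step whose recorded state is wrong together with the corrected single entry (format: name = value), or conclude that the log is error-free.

step 6, y = -14

Recomputing the run from the initial state:
step 1: x = 10, y = -1
step 2: x = 1, y = 8
step 3: x = 2, y = 1
step 4: x = 3, y = -6
step 5: x = 1, y = -8
step 6: x = -5, y = -14
The first disagreement with the log is at step 6, where the value should be y = -14.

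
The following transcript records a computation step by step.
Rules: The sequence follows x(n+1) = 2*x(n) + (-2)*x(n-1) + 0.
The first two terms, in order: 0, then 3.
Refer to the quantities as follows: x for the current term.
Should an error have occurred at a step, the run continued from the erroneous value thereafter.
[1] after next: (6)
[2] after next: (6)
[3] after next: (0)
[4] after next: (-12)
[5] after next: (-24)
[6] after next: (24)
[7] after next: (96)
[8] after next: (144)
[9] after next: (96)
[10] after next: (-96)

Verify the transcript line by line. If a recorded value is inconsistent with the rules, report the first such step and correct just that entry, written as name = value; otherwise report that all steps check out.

Step 1: x = 2*(3) + (-2)*(0) + (0) = 6 — exactly as logged.
Step 2: x = 2*(6) + (-2)*(3) + (0) = 6 — same as recorded.
Step 3: x = 2*(6) + (-2)*(6) + (0) = 0 — in agreement.
Step 4: x = 2*(0) + (-2)*(6) + (0) = -12 — confirmed correct.
Step 5: x = 2*(-12) + (-2)*(0) + (0) = -24 — no discrepancy.
Step 6: x = 2*(-24) + (-2)*(-12) + (0) = -24 — first mismatch against the transcript.
The audit stops at step 6: the recorded entry is wrong and should be x = -24.

step 6, x = -24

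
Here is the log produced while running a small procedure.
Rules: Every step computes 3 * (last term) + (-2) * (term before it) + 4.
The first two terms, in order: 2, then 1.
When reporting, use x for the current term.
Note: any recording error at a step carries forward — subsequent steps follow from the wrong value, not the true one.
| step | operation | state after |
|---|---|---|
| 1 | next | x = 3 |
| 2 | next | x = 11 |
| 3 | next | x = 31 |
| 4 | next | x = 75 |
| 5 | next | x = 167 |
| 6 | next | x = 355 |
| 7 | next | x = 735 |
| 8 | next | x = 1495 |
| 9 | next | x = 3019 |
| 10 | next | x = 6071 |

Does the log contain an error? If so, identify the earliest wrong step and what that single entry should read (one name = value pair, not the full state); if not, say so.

step 8, x = 1499

Step 1: x = 3*(1) + (-2)*(2) + (4) = 3 — no discrepancy.
Step 2: x = 3*(3) + (-2)*(1) + (4) = 11 — no discrepancy.
Step 3: x = 3*(11) + (-2)*(3) + (4) = 31 — matches.
Step 4: x = 3*(31) + (-2)*(11) + (4) = 75 — consistent with the log.
Step 5: x = 3*(75) + (-2)*(31) + (4) = 167 — same as recorded.
Step 6: x = 3*(167) + (-2)*(75) + (4) = 355 — checks out.
Step 7: x = 3*(355) + (-2)*(167) + (4) = 735 — matches.
Step 8: x = 3*(735) + (-2)*(355) + (4) = 1499 — the entry is off here.
Conclusion: step 8 carries the first error; the entry should be x = 1499.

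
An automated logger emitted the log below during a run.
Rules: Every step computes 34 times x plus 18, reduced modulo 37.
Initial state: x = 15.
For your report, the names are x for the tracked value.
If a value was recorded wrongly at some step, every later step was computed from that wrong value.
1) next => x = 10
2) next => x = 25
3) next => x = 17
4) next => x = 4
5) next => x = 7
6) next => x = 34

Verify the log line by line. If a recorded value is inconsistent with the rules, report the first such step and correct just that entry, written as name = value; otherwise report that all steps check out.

step 5, x = 6

step 1: x = (34*15 + 18) mod 37 = 10 -> exactly as logged
step 2: x = (34*10 + 18) mod 37 = 25 -> exactly as logged
step 3: x = (34*25 + 18) mod 37 = 17 -> agrees with the log
step 4: x = (34*17 + 18) mod 37 = 4 -> agrees with the log
step 5: x = (34*4 + 18) mod 37 = 6 -> the entry is off here
The audit stops at step 5: the recorded entry is wrong and should be x = 6.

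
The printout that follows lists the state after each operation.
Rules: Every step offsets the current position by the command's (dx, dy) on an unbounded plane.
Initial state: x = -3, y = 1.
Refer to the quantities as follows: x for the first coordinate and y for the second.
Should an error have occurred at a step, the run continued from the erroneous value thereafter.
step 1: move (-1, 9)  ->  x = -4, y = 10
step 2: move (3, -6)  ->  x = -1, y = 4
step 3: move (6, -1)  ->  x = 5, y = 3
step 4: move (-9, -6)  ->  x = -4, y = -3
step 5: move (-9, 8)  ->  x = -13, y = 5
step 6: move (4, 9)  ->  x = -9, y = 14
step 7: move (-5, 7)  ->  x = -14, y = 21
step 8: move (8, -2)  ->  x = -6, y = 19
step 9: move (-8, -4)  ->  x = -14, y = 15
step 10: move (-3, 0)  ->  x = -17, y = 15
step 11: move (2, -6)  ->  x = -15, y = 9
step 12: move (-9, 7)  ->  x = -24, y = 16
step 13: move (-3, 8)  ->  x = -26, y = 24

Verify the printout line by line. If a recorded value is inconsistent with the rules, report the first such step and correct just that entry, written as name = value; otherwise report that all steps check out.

step 13, x = -27

Step 1: x = -3 + (-1) = -4, y = 1 + (9) = 10 — agrees with the printout.
Step 2: x = -4 + (3) = -1, y = 10 + (-6) = 4 — checks out.
Step 3: x = -1 + (6) = 5, y = 4 + (-1) = 3 — verified.
Step 4: x = 5 + (-9) = -4, y = 3 + (-6) = -3 — same as recorded.
Step 5: x = -4 + (-9) = -13, y = -3 + (8) = 5 — consistent with the printout.
Step 6: x = -13 + (4) = -9, y = 5 + (9) = 14 — consistent with the printout.
Step 7: x = -9 + (-5) = -14, y = 14 + (7) = 21 — in agreement.
Step 8: x = -14 + (8) = -6, y = 21 + (-2) = 19 — checks out.
Step 9: x = -6 + (-8) = -14, y = 19 + (-4) = 15 — verified.
Step 10: x = -14 + (-3) = -17, y = 15 + (0) = 15 — no discrepancy.
Step 11: x = -17 + (2) = -15, y = 15 + (-6) = 9 — in agreement.
Step 12: x = -15 + (-9) = -24, y = 9 + (7) = 16 — same as recorded.
Step 13: x = -24 + (-3) = -27, y = 16 + (8) = 24 — the printout disagrees here.
First deviation found at step 13; the corrected entry is x = -27.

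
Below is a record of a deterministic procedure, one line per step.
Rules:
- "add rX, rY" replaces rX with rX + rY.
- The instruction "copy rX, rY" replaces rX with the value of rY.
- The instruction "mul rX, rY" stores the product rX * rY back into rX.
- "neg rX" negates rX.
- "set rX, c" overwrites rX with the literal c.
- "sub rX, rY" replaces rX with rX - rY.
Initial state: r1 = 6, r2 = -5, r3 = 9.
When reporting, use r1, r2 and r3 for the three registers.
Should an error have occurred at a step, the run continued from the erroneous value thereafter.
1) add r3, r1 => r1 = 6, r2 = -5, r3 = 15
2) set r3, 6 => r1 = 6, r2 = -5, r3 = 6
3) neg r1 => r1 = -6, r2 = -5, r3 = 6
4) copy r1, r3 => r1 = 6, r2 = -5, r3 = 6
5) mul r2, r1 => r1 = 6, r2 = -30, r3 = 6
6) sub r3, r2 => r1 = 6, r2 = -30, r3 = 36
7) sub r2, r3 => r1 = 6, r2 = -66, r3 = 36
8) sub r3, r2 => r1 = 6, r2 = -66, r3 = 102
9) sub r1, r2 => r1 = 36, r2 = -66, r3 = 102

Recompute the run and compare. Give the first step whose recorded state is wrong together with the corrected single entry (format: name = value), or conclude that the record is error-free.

step 1: r3 = 9 + 6 = 15 -> exactly as logged
step 2: r3 = 6 -> exactly as logged
step 3: r1 = -(6) = -6 -> checks out
step 4: r1 = 6 -> checks out
step 5: r2 = -5 * 6 = -30 -> in agreement
step 6: r3 = 6 - -30 = 36 -> no discrepancy
step 7: r2 = -30 - 36 = -66 -> checks out
step 8: r3 = 36 - -66 = 102 -> verified
step 9: r1 = 6 - -66 = 72 -> the recorded entry deviates here
Step 9 is the first one off; corrected, r1 = 72.

step 9, r1 = 72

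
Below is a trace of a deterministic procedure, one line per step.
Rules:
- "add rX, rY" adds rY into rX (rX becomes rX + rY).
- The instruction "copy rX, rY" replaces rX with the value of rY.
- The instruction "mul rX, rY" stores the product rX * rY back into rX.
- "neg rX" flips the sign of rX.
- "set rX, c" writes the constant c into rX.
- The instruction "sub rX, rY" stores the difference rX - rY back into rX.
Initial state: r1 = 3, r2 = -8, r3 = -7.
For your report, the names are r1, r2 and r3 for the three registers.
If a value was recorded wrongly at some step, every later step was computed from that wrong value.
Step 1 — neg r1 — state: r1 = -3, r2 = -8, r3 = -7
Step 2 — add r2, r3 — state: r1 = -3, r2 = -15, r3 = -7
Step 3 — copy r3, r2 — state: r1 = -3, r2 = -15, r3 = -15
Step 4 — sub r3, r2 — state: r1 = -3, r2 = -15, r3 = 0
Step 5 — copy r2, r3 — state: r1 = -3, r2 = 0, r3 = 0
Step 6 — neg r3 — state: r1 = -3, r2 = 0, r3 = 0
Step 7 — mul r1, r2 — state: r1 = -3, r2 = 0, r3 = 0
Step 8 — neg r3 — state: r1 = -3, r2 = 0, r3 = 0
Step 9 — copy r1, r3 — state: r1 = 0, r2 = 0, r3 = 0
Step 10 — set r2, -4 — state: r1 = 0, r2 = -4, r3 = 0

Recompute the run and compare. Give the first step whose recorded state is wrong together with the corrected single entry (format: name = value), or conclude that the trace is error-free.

step 7, r1 = 0

Step 1: r1 = -(3) = -3 — consistent with the trace.
Step 2: r2 = -8 + -7 = -15 — matches.
Step 3: r3 = -15 — matches.
Step 4: r3 = -15 - -15 = 0 — matches.
Step 5: r2 = 0 — no discrepancy.
Step 6: r3 = -(0) = 0 — matches.
Step 7: r1 = -3 * 0 = 0 — the entry is off here.
So the first discrepancy is step 7, where the right value is r1 = 0.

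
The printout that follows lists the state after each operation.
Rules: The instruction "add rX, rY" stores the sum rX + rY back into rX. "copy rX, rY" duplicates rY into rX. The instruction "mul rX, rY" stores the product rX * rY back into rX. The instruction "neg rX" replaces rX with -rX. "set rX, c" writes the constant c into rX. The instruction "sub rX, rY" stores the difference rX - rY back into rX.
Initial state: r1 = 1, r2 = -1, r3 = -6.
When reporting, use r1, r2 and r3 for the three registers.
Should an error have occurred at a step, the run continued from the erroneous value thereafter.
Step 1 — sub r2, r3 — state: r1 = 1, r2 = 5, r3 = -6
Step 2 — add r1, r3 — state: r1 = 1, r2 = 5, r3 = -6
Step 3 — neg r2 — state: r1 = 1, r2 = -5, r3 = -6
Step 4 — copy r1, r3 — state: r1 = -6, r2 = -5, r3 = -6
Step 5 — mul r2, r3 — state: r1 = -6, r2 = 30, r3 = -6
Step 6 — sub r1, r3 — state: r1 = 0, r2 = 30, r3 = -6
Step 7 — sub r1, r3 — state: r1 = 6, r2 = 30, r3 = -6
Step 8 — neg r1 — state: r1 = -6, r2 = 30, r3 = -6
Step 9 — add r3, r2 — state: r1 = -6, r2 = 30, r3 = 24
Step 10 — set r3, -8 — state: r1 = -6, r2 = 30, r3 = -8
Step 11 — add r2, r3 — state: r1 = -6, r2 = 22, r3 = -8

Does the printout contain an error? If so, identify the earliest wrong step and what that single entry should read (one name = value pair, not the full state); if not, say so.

Recomputing the run from the initial state:
step 1: r1 = 1, r2 = 5, r3 = -6
step 2: r1 = -5, r2 = 5, r3 = -6
step 3: r1 = -5, r2 = -5, r3 = -6
step 4: r1 = -6, r2 = -5, r3 = -6
step 5: r1 = -6, r2 = 30, r3 = -6
step 6: r1 = 0, r2 = 30, r3 = -6
step 7: r1 = 6, r2 = 30, r3 = -6
step 8: r1 = -6, r2 = 30, r3 = -6
step 9: r1 = -6, r2 = 30, r3 = 24
step 10: r1 = -6, r2 = 30, r3 = -8
step 11: r1 = -6, r2 = 22, r3 = -8
The first disagreement with the printout is at step 2, where the value should be r1 = -5.

step 2, r1 = -5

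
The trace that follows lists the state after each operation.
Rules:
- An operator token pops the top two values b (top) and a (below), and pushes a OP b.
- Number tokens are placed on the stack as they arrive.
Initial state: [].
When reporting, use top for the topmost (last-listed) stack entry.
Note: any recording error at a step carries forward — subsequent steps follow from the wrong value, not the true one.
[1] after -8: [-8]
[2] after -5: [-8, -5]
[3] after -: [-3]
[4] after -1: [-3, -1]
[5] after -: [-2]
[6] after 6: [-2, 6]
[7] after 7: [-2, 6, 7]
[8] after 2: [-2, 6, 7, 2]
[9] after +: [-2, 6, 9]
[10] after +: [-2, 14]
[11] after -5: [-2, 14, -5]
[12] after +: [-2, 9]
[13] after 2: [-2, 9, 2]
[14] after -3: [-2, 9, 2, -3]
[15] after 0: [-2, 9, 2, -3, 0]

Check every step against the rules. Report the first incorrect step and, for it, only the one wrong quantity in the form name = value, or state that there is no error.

1. push -8: top = -8 (matches)
2. push -5: top = -5 (no discrepancy)
3. -8 - -5 = -3 (in agreement)
4. push -1: top = -1 (exactly as logged)
5. -3 - -1 = -2 (agrees with the trace)
6. push 6: top = 6 (matches)
7. push 7: top = 7 (checks out)
8. push 2: top = 2 (checks out)
9. 7 + 2 = 9 (matches)
10. 6 + 9 = 15 (not what was recorded)
Conclusion: step 10 carries the first error; the entry should be top = 15.

step 10, top = 15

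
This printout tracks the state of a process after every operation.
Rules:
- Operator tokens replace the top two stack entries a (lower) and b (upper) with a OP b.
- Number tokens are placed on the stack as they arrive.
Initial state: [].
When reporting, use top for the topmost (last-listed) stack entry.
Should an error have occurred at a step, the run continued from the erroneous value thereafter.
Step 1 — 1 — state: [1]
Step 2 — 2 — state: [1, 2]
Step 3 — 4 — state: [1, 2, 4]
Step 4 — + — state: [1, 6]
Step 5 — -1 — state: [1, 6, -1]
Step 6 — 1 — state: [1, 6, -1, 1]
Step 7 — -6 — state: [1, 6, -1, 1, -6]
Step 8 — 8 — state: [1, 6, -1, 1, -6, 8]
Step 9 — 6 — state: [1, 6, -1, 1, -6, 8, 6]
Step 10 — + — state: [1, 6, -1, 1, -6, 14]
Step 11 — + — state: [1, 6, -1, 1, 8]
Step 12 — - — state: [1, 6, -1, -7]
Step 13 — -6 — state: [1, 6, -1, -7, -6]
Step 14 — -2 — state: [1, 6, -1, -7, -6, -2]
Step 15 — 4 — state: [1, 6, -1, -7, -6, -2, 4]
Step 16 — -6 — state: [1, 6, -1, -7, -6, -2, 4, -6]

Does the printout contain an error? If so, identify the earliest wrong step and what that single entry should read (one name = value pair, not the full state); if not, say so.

no error

Step 1: push 1: top = 1 — exactly as logged.
Step 2: push 2: top = 2 — matches.
Step 3: push 4: top = 4 — matches.
Step 4: 2 + 4 = 6 — confirmed correct.
Step 5: push -1: top = -1 — agrees with the printout.
Step 6: push 1: top = 1 — exactly as logged.
Step 7: push -6: top = -6 — confirmed correct.
Step 8: push 8: top = 8 — exactly as logged.
Step 9: push 6: top = 6 — no discrepancy.
Step 10: 8 + 6 = 14 — no discrepancy.
Step 11: -6 + 14 = 8 — verified.
Step 12: 1 - 8 = -7 — consistent with the printout.
Step 13: push -6: top = -6 — consistent with the printout.
Step 14: push -2: top = -2 — checks out.
Step 15: push 4: top = 4 — no discrepancy.
Step 16: push -6: top = -6 — matches.
All entries verified; no error found.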